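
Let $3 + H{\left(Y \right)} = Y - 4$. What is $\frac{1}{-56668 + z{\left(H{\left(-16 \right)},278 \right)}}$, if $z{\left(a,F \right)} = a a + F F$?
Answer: $\frac{1}{21145} \approx 4.7293 \cdot 10^{-5}$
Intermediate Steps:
$H{\left(Y \right)} = -7 + Y$ ($H{\left(Y \right)} = -3 + \left(Y - 4\right) = -3 + \left(-4 + Y\right) = -7 + Y$)
$z{\left(a,F \right)} = F^{2} + a^{2}$ ($z{\left(a,F \right)} = a^{2} + F^{2} = F^{2} + a^{2}$)
$\frac{1}{-56668 + z{\left(H{\left(-16 \right)},278 \right)}} = \frac{1}{-56668 + \left(278^{2} + \left(-7 - 16\right)^{2}\right)} = \frac{1}{-56668 + \left(77284 + \left(-23\right)^{2}\right)} = \frac{1}{-56668 + \left(77284 + 529\right)} = \frac{1}{-56668 + 77813} = \frac{1}{21145}$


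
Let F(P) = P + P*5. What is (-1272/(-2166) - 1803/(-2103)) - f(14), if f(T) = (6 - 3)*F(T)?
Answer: -63405799/253061 ≈ -250.56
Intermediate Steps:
F(P) = 6*P (F(P) = P + 5*P = 6*P)
f(T) = 18*T (f(T) = (6 - 3)*(6*T) = 3*(6*T) = 18*T)
(-1272/(-2166) - 1803/(-2103)) - f(14) = (-1272/(-2166) - 1803/(-2103)) - 18*14 = (-1272*(-1/2166) - 1803*(-1/2103)) - 1*252 = (212/361 + 601/701) - 252 = 365573/253061 - 252 = -63405799/253061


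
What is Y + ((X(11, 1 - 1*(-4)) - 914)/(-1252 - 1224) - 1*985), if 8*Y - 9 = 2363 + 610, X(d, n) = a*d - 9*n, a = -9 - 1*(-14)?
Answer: -1515027/2476 ≈ -611.88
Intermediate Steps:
a = 5 (a = -9 + 14 = 5)
X(d, n) = -9*n + 5*d (X(d, n) = 5*d - 9*n = -9*n + 5*d)
Y = 1491/4 (Y = 9/8 + (2363 + 610)/8 = 9/8 + (⅛)*2973 = 9/8 + 2973/8 = 1491/4 ≈ 372.75)
Y + ((X(11, 1 - 1*(-4)) - 914)/(-1252 - 1224) - 1*985) = 1491/4 + (((-9*(1 - 1*(-4)) + 5*11) - 914)/(-1252 - 1224) - 1*985) = 1491/4 + (((-9*(1 + 4) + 55) - 914)/(-2476) - 985) = 1491/4 + (((-9*5 + 55) - 914)*(-1/2476) - 985) = 1491/4 + (((-45 + 55) - 914)*(-1/2476) - 985) = 1491/4 + ((10 - 914)*(-1/2476) - 985) = 1491/4 + (-904*(-1/2476) - 985) = 1491/4 + (226/619 - 985) = 1491/4 - 609489/619 = -1515027/2476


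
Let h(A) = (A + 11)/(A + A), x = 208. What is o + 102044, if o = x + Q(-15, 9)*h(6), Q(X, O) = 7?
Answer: 1227143/12 ≈ 1.0226e+5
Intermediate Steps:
h(A) = (11 + A)/(2*A) (h(A) = (11 + A)/((2*A)) = (11 + A)*(1/(2*A)) = (11 + A)/(2*A))
o = 2615/12 (o = 208 + 7*((½)*(11 + 6)/6) = 208 + 7*((½)*(⅙)*17) = 208 + 7*(17/12) = 208 + 119/12 = 2615/12 ≈ 217.92)
o + 102044 = 2615/12 + 102044 = 1227143/12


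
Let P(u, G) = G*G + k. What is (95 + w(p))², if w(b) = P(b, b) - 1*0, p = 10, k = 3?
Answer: 39204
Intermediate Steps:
P(u, G) = 3 + G² (P(u, G) = G*G + 3 = G² + 3 = 3 + G²)
w(b) = 3 + b² (w(b) = (3 + b²) - 1*0 = (3 + b²) + 0 = 3 + b²)
(95 + w(p))² = (95 + (3 + 10²))² = (95 + (3 + 100))² = (95 + 103)² = 198² = 39204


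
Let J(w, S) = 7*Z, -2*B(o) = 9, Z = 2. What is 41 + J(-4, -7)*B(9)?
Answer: -22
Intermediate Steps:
B(o) = -9/2 (B(o) = -½*9 = -9/2)
J(w, S) = 14 (J(w, S) = 7*2 = 14)
41 + J(-4, -7)*B(9) = 41 + 14*(-9/2) = 41 - 63 = -22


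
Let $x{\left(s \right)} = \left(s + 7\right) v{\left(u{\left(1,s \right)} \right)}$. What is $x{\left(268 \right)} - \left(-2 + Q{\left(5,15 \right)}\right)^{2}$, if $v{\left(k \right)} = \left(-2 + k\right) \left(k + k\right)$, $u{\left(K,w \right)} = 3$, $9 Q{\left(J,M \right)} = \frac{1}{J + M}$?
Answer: $\frac{53331119}{32400} \approx 1646.0$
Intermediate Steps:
$Q{\left(J,M \right)} = \frac{1}{9 \left(J + M\right)}$
$v{\left(k \right)} = 2 k \left(-2 + k\right)$ ($v{\left(k \right)} = \left(-2 + k\right) 2 k = 2 k \left(-2 + k\right)$)
$x{\left(s \right)} = 42 + 6 s$ ($x{\left(s \right)} = \left(s + 7\right) 2 \cdot 3 \left(-2 + 3\right) = \left(7 + s\right) 2 \cdot 3 \cdot 1 = \left(7 + s\right) 6 = 42 + 6 s$)
$x{\left(268 \right)} - \left(-2 + Q{\left(5,15 \right)}\right)^{2} = \left(42 + 6 \cdot 268\right) - \left(-2 + \frac{1}{9 \left(5 + 15\right)}\right)^{2} = \left(42 + 1608\right) - \left(-2 + \frac{1}{9 \cdot 20}\right)^{2} = 1650 - \left(-2 + \frac{1}{9} \cdot \frac{1}{20}\right)^{2} = 1650 - \left(-2 + \frac{1}{180}\right)^{2} = 1650 - \left(- \frac{359}{180}\right)^{2} = 1650 - \frac{128881}{32400} = \frac{53331119}{32400}$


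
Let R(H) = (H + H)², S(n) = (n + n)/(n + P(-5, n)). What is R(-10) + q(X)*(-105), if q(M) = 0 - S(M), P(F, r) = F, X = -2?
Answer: 460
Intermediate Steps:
S(n) = 2*n/(-5 + n) (S(n) = (n + n)/(n - 5) = (2*n)/(-5 + n) = 2*n/(-5 + n))
R(H) = 4*H² (R(H) = (2*H)² = 4*H²)
q(M) = -2*M/(-5 + M) (q(M) = 0 - 2*M/(-5 + M) = -2*M/(-5 + M))
R(-10) + q(X)*(-105) = 4*(-10)² - 2*(-2)/(-5 - 2)*(-105) = 4*100 - 2*(-2)/(-7)*(-105) = 400 - 2*(-2)*(-⅐)*(-105) = 400 - 4/7*(-105) = 400 + 60 = 460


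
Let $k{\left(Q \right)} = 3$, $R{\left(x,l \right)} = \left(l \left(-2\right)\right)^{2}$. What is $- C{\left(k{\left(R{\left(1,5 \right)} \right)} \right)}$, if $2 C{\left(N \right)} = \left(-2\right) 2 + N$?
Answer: $\frac{1}{2} \approx 0.5$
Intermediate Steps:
$R{\left(x,l \right)} = 4 l^{2}$ ($R{\left(x,l \right)} = \left(- 2 l\right)^{2} = 4 l^{2}$)
$C{\left(N \right)} = -2 + \frac{N}{2}$ ($C{\left(N \right)} = \frac{\left(-2\right) 2 + N}{2} = \frac{-4 + N}{2} = -2 + \frac{N}{2}$)
$- C{\left(k{\left(R{\left(1,5 \right)} \right)} \right)} = - (-2 + \frac{1}{2} \cdot 3) = - (-2 + \frac{3}{2}) = \left(-1\right) \left(- \frac{1}{2}\right) = \frac{1}{2}$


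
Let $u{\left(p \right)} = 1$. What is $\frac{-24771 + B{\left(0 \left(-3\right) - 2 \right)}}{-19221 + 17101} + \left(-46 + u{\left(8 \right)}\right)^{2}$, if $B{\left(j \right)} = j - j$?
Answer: $\frac{4317771}{2120} \approx 2036.7$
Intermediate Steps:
$B{\left(j \right)} = 0$
$\frac{-24771 + B{\left(0 \left(-3\right) - 2 \right)}}{-19221 + 17101} + \left(-46 + u{\left(8 \right)}\right)^{2} = \frac{-24771 + 0}{-19221 + 17101} + \left(-46 + 1\right)^{2} = - \frac{24771}{-2120} + \left(-45\right)^{2} = \left(-24771\right) \left(- \frac{1}{2120}\right) + 2025 = \frac{24771}{2120} + 2025 = \frac{4317771}{2120}$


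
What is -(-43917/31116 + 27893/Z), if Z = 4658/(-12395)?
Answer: 1793009243941/24156388 ≈ 74225.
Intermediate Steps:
Z = -4658/12395 (Z = 4658*(-1/12395) = -4658/12395 ≈ -0.37580)
-(-43917/31116 + 27893/Z) = -(-43917/31116 + 27893/(-4658/12395)) = -(-43917*1/31116 + 27893*(-12395/4658)) = -(-14639/10372 - 345733735/4658) = -1*(-1793009243941/24156388) = 1793009243941/24156388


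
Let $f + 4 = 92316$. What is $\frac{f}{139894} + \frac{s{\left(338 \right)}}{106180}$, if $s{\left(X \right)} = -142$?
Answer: $\frac{2445455803}{3713486230} \approx 0.65853$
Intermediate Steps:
$f = 92312$ ($f = -4 + 92316 = 92312$)
$\frac{f}{139894} + \frac{s{\left(338 \right)}}{106180} = \frac{92312}{139894} - \frac{142}{106180} = 92312 \cdot \frac{1}{139894} - \frac{71}{53090} = \frac{46156}{69947} - \frac{71}{53090} = \frac{2445455803}{3713486230}$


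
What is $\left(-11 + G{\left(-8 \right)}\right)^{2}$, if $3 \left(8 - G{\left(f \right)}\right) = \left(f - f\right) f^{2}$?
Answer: $9$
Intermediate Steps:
$G{\left(f \right)} = 8$ ($G{\left(f \right)} = 8 - \frac{\left(f - f\right) f^{2}}{3} = 8 - \frac{0 f^{2}}{3} = 8 - 0 = 8 + 0 = 8$)
$\left(-11 + G{\left(-8 \right)}\right)^{2} = \left(-11 + 8\right)^{2} = \left(-3\right)^{2} = 9$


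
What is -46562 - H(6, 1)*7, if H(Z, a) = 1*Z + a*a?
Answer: -46611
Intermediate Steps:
H(Z, a) = Z + a**2
-46562 - H(6, 1)*7 = -46562 - (6 + 1**2)*7 = -46562 - (6 + 1)*7 = -46562 - 7*7 = -46562 - 1*49 = -46562 - 49 = -46611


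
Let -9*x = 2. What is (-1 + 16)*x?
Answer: -10/3 ≈ -3.3333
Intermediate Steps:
x = -2/9 (x = -⅑*2 = -2/9 ≈ -0.22222)
(-1 + 16)*x = (-1 + 16)*(-2/9) = 15*(-2/9) = -10/3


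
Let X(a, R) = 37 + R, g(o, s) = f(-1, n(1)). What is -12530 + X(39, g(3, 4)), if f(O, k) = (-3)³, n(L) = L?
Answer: -12520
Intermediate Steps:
f(O, k) = -27
g(o, s) = -27
-12530 + X(39, g(3, 4)) = -12530 + (37 - 27) = -12530 + 10 = -12520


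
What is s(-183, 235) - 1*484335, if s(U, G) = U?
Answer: -484518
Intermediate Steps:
s(-183, 235) - 1*484335 = -183 - 1*484335 = -183 - 484335 = -484518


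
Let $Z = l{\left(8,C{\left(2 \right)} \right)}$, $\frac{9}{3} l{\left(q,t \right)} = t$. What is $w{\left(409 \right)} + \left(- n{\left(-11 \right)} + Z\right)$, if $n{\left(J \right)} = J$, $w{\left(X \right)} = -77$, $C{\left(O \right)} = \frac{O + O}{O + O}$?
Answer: $- \frac{197}{3} \approx -65.667$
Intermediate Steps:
$C{\left(O \right)} = 1$ ($C{\left(O \right)} = \frac{2 O}{2 O} = 2 O \frac{1}{2 O} = 1$)
$l{\left(q,t \right)} = \frac{t}{3}$
$Z = \frac{1}{3}$ ($Z = \frac{1}{3} \cdot 1 = \frac{1}{3} \approx 0.33333$)
$w{\left(409 \right)} + \left(- n{\left(-11 \right)} + Z\right) = -77 + \left(\left(-1\right) \left(-11\right) + \frac{1}{3}\right) = -77 + \left(11 + \frac{1}{3}\right) = -77 + \frac{34}{3} = - \frac{197}{3}$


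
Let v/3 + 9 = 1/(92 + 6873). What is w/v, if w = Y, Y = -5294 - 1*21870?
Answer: 47299315/47013 ≈ 1006.1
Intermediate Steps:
Y = -27164 (Y = -5294 - 21870 = -27164)
w = -27164
v = -188052/6965 (v = -27 + 3/(92 + 6873) = -27 + 3/6965 = -188052/6965 ≈ -27.000)
w/v = -27164/(-188052/6965) = -27164*(-6965/188052) = 47299315/47013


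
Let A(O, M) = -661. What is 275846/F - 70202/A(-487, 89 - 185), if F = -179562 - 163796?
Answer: 11961042055/113479819 ≈ 105.40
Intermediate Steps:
F = -343358
275846/F - 70202/A(-487, 89 - 185) = 275846/(-343358) - 70202/(-661) = 275846*(-1/343358) - 70202*(-1/661) = -137923/171679 + 70202/661 = 11961042055/113479819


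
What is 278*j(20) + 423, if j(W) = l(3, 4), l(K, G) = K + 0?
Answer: 1257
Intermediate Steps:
l(K, G) = K
j(W) = 3
278*j(20) + 423 = 278*3 + 423 = 834 + 423 = 1257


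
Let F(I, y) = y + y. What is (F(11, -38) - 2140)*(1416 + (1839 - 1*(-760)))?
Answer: -8897240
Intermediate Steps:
F(I, y) = 2*y
(F(11, -38) - 2140)*(1416 + (1839 - 1*(-760))) = (2*(-38) - 2140)*(1416 + (1839 - 1*(-760))) = (-76 - 2140)*(1416 + (1839 + 760)) = -2216*(1416 + 2599) = -2216*4015 = -8897240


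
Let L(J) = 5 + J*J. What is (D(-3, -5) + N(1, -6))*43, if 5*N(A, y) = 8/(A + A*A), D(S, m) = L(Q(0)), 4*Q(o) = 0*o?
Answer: 1247/5 ≈ 249.40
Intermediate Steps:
Q(o) = 0 (Q(o) = (0*o)/4 = (¼)*0 = 0)
L(J) = 5 + J²
D(S, m) = 5 (D(S, m) = 5 + 0² = 5 + 0 = 5)
N(A, y) = 8/(5*(A + A²)) (N(A, y) = (8/(A + A*A))/5 = (8/(A + A²))/5 = 8/(5*(A + A²)))
(D(-3, -5) + N(1, -6))*43 = (5 + (8/5)/(1*(1 + 1)))*43 = (5 + (8/5)*1/2)*43 = (5 + (8/5)*1*(½))*43 = (5 + ⅘)*43 = (29/5)*43 = 1247/5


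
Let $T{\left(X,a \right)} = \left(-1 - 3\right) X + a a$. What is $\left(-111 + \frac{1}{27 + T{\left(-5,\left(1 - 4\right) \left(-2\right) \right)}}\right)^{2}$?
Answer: $\frac{84860944}{6889} \approx 12318.0$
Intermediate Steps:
$T{\left(X,a \right)} = a^{2} - 4 X$ ($T{\left(X,a \right)} = \left(-1 - 3\right) X + a^{2} = - 4 X + a^{2} = a^{2} - 4 X$)
$\left(-111 + \frac{1}{27 + T{\left(-5,\left(1 - 4\right) \left(-2\right) \right)}}\right)^{2} = \left(-111 + \frac{1}{27 - \left(-20 - \left(\left(1 - 4\right) \left(-2\right)\right)^{2}\right)}\right)^{2} = \left(-111 + \frac{1}{27 + \left(\left(\left(-3\right) \left(-2\right)\right)^{2} + 20\right)}\right)^{2} = \left(-111 + \frac{1}{27 + \left(6^{2} + 20\right)}\right)^{2} = \left(-111 + \frac{1}{27 + \left(36 + 20\right)}\right)^{2} = \left(-111 + \frac{1}{27 + 56}\right)^{2} = \left(-111 + \frac{1}{83}\right)^{2} = \left(- \frac{9212}{83}\right)^{2} = \frac{84860944}{6889}$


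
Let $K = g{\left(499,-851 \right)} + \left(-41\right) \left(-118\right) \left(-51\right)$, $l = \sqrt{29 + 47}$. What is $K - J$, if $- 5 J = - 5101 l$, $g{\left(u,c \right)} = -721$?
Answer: $-247459 - \frac{10202 \sqrt{19}}{5} \approx -2.5635 \cdot 10^{5}$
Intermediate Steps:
$l = 2 \sqrt{19}$ ($l = \sqrt{76} = 2 \sqrt{19} \approx 8.7178$)
$K = -247459$ ($K = -721 + \left(-41\right) \left(-118\right) \left(-51\right) = -721 + 4838 \left(-51\right) = -721 - 246738 = -247459$)
$J = \frac{10202 \sqrt{19}}{5}$ ($J = - \frac{\left(-5101\right) 2 \sqrt{19}}{5} = - \frac{\left(-10202\right) \sqrt{19}}{5} = \frac{10202 \sqrt{19}}{5} \approx 8893.9$)
$K - J = -247459 - \frac{10202 \sqrt{19}}{5}$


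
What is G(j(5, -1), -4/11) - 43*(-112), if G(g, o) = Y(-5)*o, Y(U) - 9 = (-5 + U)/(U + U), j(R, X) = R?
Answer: 52936/11 ≈ 4812.4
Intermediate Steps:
Y(U) = 9 + (-5 + U)/(2*U) (Y(U) = 9 + (-5 + U)/(U + U) = 9 + (-5 + U)/((2*U)) = 9 + (-5 + U)*(1/(2*U)) = 9 + (-5 + U)/(2*U))
G(g, o) = 10*o (G(g, o) = ((1/2)*(-5 + 19*(-5))/(-5))*o = ((1/2)*(-1/5)*(-5 - 95))*o = ((1/2)*(-1/5)*(-100))*o = 10*o)
G(j(5, -1), -4/11) - 43*(-112) = 10*(-4/11) - 43*(-112) = 10*(-4*1/11) + 4816 = 10*(-4/11) + 4816 = -40/11 + 4816 = 52936/11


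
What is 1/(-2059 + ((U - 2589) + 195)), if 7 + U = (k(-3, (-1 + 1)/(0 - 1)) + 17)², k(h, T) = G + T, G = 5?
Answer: -1/3976 ≈ -0.00025151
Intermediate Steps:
k(h, T) = 5 + T
U = 477 (U = -7 + ((5 + (-1 + 1)/(0 - 1)) + 17)² = -7 + ((5 + 0/(-1)) + 17)² = -7 + ((5 + 0*(-1)) + 17)² = -7 + ((5 + 0) + 17)² = -7 + (5 + 17)² = -7 + 22² = -7 + 484 = 477)
1/(-2059 + ((U - 2589) + 195)) = 1/(-2059 + ((477 - 2589) + 195)) = 1/(-2059 + (-2112 + 195)) = 1/(-2059 - 1917) = 1/(-3976) = -1/3976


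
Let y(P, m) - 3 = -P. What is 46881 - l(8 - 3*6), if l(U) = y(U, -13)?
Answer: 46868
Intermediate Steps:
y(P, m) = 3 - P
l(U) = 3 - U
46881 - l(8 - 3*6) = 46881 - (3 - (8 - 3*6)) = 46881 - (3 - (8 - 18)) = 46881 - (3 - 1*(-10)) = 46881 - (3 + 10) = 46881 - 1*13 = 46881 - 13 = 46868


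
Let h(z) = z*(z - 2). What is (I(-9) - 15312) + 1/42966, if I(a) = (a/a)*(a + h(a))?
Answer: -654028451/42966 ≈ -15222.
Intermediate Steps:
h(z) = z*(-2 + z)
I(a) = a + a*(-2 + a) (I(a) = (a/a)*(a + a*(-2 + a)) = 1*(a + a*(-2 + a)) = a + a*(-2 + a))
(I(-9) - 15312) + 1/42966 = (-9*(-1 - 9) - 15312) + 1/42966 = (-9*(-10) - 15312) + 1/42966 = (90 - 15312) + 1/42966 = -15222 + 1/42966 = -654028451/42966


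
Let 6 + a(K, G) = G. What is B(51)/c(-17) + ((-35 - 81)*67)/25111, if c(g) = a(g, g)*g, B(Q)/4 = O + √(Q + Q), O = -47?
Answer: -7759720/9818401 + 4*√102/391 ≈ -0.68700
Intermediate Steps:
a(K, G) = -6 + G
B(Q) = -188 + 4*√2*√Q (B(Q) = 4*(-47 + √(Q + Q)) = 4*(-47 + √(2*Q)) = 4*(-47 + √2*√Q) = -188 + 4*√2*√Q)
c(g) = g*(-6 + g) (c(g) = (-6 + g)*g = g*(-6 + g))
B(51)/c(-17) + ((-35 - 81)*67)/25111 = (-188 + 4*√2*√51)/((-17*(-6 - 17))) + ((-35 - 81)*67)/25111 = (-188 + 4*√102)/((-17*(-23))) - 116*67*(1/25111) = (-188 + 4*√102)/391 - 7772*1/25111 = (-188 + 4*√102)*(1/391) - 7772/25111 = (-188/391 + 4*√102/391) - 7772/25111 = -7759720/9818401 + 4*√102/391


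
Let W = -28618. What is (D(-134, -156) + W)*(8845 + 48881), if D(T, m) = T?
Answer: -1659737952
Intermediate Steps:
(D(-134, -156) + W)*(8845 + 48881) = (-134 - 28618)*(8845 + 48881) = -28752*57726 = -1659737952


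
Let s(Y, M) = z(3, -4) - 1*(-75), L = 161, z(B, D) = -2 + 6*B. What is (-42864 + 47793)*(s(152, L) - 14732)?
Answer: -72165489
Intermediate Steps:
s(Y, M) = 91 (s(Y, M) = (-2 + 6*3) - 1*(-75) = (-2 + 18) + 75 = 16 + 75 = 91)
(-42864 + 47793)*(s(152, L) - 14732) = (-42864 + 47793)*(91 - 14732) = 4929*(-14641) = -72165489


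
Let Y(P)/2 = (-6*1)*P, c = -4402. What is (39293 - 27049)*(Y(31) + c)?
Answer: -58452856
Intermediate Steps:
Y(P) = -12*P (Y(P) = 2*((-6*1)*P) = 2*(-6*P) = -12*P)
(39293 - 27049)*(Y(31) + c) = (39293 - 27049)*(-12*31 - 4402) = 12244*(-372 - 4402) = 12244*(-4774) = -58452856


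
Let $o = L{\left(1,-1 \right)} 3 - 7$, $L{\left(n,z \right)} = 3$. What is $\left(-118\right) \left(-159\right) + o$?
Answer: $18764$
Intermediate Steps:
$o = 2$ ($o = 3 \cdot 3 - 7 = 9 - 7 = 2$)
$\left(-118\right) \left(-159\right) + o = \left(-118\right) \left(-159\right) + 2 = 18762 + 2 = 18764$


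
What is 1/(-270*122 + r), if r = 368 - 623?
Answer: -1/33195 ≈ -3.0125e-5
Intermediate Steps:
r = -255
1/(-270*122 + r) = 1/(-270*122 - 255) = 1/(-32940 - 255) = 1/(-33195) = -1/33195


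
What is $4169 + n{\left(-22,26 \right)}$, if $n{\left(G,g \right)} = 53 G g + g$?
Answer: $-26121$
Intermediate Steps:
$n{\left(G,g \right)} = g + 53 G g$ ($n{\left(G,g \right)} = 53 G g + g = g + 53 G g$)
$4169 + n{\left(-22,26 \right)} = 4169 + 26 \left(1 + 53 \left(-22\right)\right) = 4169 + 26 \left(1 - 1166\right) = 4169 + 26 \left(-1165\right) = 4169 - 30290 = -26121$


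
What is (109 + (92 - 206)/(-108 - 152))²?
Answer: 202407529/16900 ≈ 11977.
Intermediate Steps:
(109 + (92 - 206)/(-108 - 152))² = (109 - 114/(-260))² = (109 - 114*(-1/260))² = (109 + 57/130)² = (14227/130)² = 202407529/16900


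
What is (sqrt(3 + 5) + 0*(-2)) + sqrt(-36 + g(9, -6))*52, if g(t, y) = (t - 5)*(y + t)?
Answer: 2*sqrt(2) + 104*I*sqrt(6) ≈ 2.8284 + 254.75*I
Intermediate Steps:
g(t, y) = (-5 + t)*(t + y)
(sqrt(3 + 5) + 0*(-2)) + sqrt(-36 + g(9, -6))*52 = (sqrt(3 + 5) + 0*(-2)) + sqrt(-36 + (9**2 - 5*9 - 5*(-6) + 9*(-6)))*52 = (sqrt(8) + 0) + sqrt(-36 + (81 - 45 + 30 - 54))*52 = (2*sqrt(2) + 0) + sqrt(-36 + 12)*52 = 2*sqrt(2) + sqrt(-24)*52 = 2*sqrt(2) + (2*I*sqrt(6))*52 = 2*sqrt(2) + 104*I*sqrt(6)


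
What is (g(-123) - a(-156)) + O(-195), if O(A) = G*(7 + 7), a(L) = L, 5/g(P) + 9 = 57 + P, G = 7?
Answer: 3809/15 ≈ 253.93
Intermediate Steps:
g(P) = 5/(48 + P) (g(P) = 5/(-9 + (57 + P)) = 5/(48 + P))
O(A) = 98 (O(A) = 7*(7 + 7) = 7*14 = 98)
(g(-123) - a(-156)) + O(-195) = (5/(48 - 123) - 1*(-156)) + 98 = (5/(-75) + 156) + 98 = (5*(-1/75) + 156) + 98 = (-1/15 + 156) + 98 = 2339/15 + 98 = 3809/15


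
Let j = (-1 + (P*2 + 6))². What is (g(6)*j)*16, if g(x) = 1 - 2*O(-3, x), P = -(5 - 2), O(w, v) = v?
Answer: -176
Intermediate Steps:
P = -3 (P = -1*3 = -3)
g(x) = 1 - 2*x
j = 1 (j = (-1 + (-3*2 + 6))² = (-1 + (-6 + 6))² = (-1 + 0)² = (-1)² = 1)
(g(6)*j)*16 = ((1 - 2*6)*1)*16 = ((1 - 12)*1)*16 = -11*1*16 = -11*16 = -176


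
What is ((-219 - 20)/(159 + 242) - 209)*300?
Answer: -25214400/401 ≈ -62879.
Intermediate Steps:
((-219 - 20)/(159 + 242) - 209)*300 = (-239/401 - 209)*300 = -84048/401*300 = -25214400/401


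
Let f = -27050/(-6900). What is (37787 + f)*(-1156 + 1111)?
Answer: -78227205/46 ≈ -1.7006e+6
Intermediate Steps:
f = 541/138 (f = -27050*(-1/6900) = 541/138 ≈ 3.9203)
(37787 + f)*(-1156 + 1111) = (37787 + 541/138)*(-1156 + 1111) = (5215147/138)*(-45) = -78227205/46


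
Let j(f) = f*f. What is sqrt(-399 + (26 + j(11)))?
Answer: 6*I*sqrt(7) ≈ 15.875*I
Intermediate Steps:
j(f) = f**2
sqrt(-399 + (26 + j(11))) = sqrt(-399 + (26 + 11**2)) = sqrt(-399 + (26 + 121)) = sqrt(-399 + 147) = sqrt(-252) = 6*I*sqrt(7)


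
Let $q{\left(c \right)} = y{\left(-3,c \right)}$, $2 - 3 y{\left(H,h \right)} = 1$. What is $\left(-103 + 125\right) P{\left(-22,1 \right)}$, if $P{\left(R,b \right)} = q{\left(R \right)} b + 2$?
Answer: $\frac{154}{3} \approx 51.333$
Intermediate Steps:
$y{\left(H,h \right)} = \frac{1}{3}$ ($y{\left(H,h \right)} = \frac{2}{3} - \frac{1}{3} = \frac{1}{3}$)
$q{\left(c \right)} = \frac{1}{3}$
$P{\left(R,b \right)} = 2 + \frac{b}{3}$ ($P{\left(R,b \right)} = \frac{b}{3} + 2 = 2 + \frac{b}{3}$)
$\left(-103 + 125\right) P{\left(-22,1 \right)} = \left(-103 + 125\right) \left(2 + \frac{1}{3} \cdot 1\right) = 22 \left(2 + \frac{1}{3}\right) = 22 \cdot \frac{7}{3} = \frac{154}{3}$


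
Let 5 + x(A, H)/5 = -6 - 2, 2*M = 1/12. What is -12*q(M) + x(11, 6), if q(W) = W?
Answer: -131/2 ≈ -65.500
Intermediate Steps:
M = 1/24 (M = (½)/12 = (½)*(1/12) = 1/24 ≈ 0.041667)
x(A, H) = -65 (x(A, H) = -25 + 5*(-6 - 2) = -25 + 5*(-8) = -25 - 40 = -65)
-12*q(M) + x(11, 6) = -12*1/24 - 65 = -½ - 65 = -131/2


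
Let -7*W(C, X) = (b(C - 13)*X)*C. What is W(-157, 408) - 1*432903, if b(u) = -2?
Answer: -3158433/7 ≈ -4.5120e+5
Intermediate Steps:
W(C, X) = 2*C*X/7 (W(C, X) = -(-2*X)*C/7 = -(-2)*C*X/7 = 2*C*X/7)
W(-157, 408) - 1*432903 = (2/7)*(-157)*408 - 1*432903 = -128112/7 - 432903 = -3158433/7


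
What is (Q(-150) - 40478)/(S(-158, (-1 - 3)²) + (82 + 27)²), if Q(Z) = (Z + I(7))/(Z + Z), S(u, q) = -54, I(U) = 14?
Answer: -3035816/887025 ≈ -3.4225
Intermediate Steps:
Q(Z) = (14 + Z)/(2*Z) (Q(Z) = (Z + 14)/(Z + Z) = (14 + Z)/((2*Z)) = (14 + Z)*(1/(2*Z)) = (14 + Z)/(2*Z))
(Q(-150) - 40478)/(S(-158, (-1 - 3)²) + (82 + 27)²) = ((½)*(14 - 150)/(-150) - 40478)/(-54 + (82 + 27)²) = ((½)*(-1/150)*(-136) - 40478)/(-54 + 109²) = (34/75 - 40478)/(-54 + 11881) = -3035816/75/11827 = -3035816/75*1/11827 = -3035816/887025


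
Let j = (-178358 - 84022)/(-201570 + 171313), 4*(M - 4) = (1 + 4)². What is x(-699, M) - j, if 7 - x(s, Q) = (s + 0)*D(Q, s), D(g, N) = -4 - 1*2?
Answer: -126948439/30257 ≈ -4195.7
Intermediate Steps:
M = 41/4 (M = 4 + (1 + 4)²/4 = 4 + (¼)*5² = 4 + (¼)*25 = 4 + 25/4 = 41/4 ≈ 10.250)
D(g, N) = -6 (D(g, N) = -4 - 2 = -6)
x(s, Q) = 7 + 6*s (x(s, Q) = 7 - (s + 0)*(-6) = 7 - s*(-6) = 7 - (-6)*s = 7 + 6*s)
j = 262380/30257 (j = -262380/(-30257) = -262380*(-1/30257) = 262380/30257 ≈ 8.6717)
x(-699, M) - j = (7 + 6*(-699)) - 1*262380/30257 = (7 - 4194) - 262380/30257 = -4187 - 262380/30257 = -126948439/30257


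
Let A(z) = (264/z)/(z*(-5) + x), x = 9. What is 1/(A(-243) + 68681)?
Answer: 12393/851163622 ≈ 1.4560e-5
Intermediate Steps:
A(z) = 264/(z*(9 - 5*z)) (A(z) = (264/z)/(z*(-5) + 9) = (264/z)/(-5*z + 9) = (264/z)/(9 - 5*z) = 264/(z*(9 - 5*z)))
1/(A(-243) + 68681) = 1/(-264/(-243*(-9 + 5*(-243))) + 68681) = 1/(-264*(-1/243)/(-9 - 1215) + 68681) = 1/(-264*(-1/243)/(-1224) + 68681) = 1/(-264*(-1/243)*(-1/1224) + 68681) = 1/(-11/12393 + 68681) = 1/(851163622/12393) = 12393/851163622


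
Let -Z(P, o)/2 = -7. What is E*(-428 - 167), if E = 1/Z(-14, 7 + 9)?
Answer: -85/2 ≈ -42.500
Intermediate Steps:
Z(P, o) = 14 (Z(P, o) = -2*(-7) = 14)
E = 1/14 ≈ 0.071429
E*(-428 - 167) = (-428 - 167)/14 = (1/14)*(-595) = -85/2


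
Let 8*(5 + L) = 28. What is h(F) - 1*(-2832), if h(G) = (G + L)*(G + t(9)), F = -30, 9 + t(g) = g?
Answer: 3777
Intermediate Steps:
L = -3/2 (L = -5 + (⅛)*28 = -5 + 7/2 = -3/2 ≈ -1.5000)
t(g) = -9 + g
h(G) = G*(-3/2 + G) (h(G) = (G - 3/2)*(G + (-9 + 9)) = (-3/2 + G)*(G + 0) = (-3/2 + G)*G = G*(-3/2 + G))
h(F) - 1*(-2832) = (½)*(-30)*(-3 + 2*(-30)) - 1*(-2832) = (½)*(-30)*(-3 - 60) + 2832 = (½)*(-30)*(-63) + 2832 = 945 + 2832 = 3777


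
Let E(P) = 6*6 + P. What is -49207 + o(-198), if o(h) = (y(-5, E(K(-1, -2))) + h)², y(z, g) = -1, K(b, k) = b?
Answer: -9606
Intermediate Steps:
E(P) = 36 + P
o(h) = (-1 + h)²
-49207 + o(-198) = -49207 + (-1 - 198)² = -49207 + (-199)² = -49207 + 39601 = -9606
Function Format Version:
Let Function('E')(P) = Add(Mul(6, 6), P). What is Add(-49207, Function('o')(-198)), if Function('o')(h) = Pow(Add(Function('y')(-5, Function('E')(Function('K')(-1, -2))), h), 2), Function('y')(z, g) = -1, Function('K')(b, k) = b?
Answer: -9606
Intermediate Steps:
Function('E')(P) = Add(36, P)
Function('o')(h) = Pow(Add(-1, h), 2)
Add(-49207, Function('o')(-198)) = Add(-49207, Pow(Add(-1, -198), 2)) = Add(-49207, Pow(-199, 2)) = Add(-49207, 39601) = -9606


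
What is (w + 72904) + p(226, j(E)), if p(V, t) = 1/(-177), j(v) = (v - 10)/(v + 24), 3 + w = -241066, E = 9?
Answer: -29765206/177 ≈ -1.6817e+5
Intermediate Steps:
w = -241069 (w = -3 - 241066 = -241069)
j(v) = (-10 + v)/(24 + v)
p(V, t) = -1/177
(w + 72904) + p(226, j(E)) = (-241069 + 72904) - 1/177 = -168165 - 1/177 = -29765206/177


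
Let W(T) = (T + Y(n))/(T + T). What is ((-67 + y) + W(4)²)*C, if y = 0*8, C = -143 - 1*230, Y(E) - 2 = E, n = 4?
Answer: 390531/16 ≈ 24408.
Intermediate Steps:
Y(E) = 2 + E
W(T) = (6 + T)/(2*T) (W(T) = (T + (2 + 4))/(T + T) = (T + 6)/((2*T)) = (6 + T)*(1/(2*T)) = (6 + T)/(2*T))
C = -373 (C = -143 - 230 = -373)
y = 0
((-67 + y) + W(4)²)*C = ((-67 + 0) + ((½)*(6 + 4)/4)²)*(-373) = (-67 + ((½)*(¼)*10)²)*(-373) = (-67 + (5/4)²)*(-373) = (-67 + 25/16)*(-373) = -1047/16*(-373) = 390531/16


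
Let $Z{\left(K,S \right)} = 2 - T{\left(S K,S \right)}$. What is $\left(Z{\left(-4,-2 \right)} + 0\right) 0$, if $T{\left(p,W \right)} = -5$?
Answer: $0$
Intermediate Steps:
$Z{\left(K,S \right)} = 7$ ($Z{\left(K,S \right)} = 2 - -5 = 2 + 5 = 7$)
$\left(Z{\left(-4,-2 \right)} + 0\right) 0 = \left(7 + 0\right) 0 = 7 \cdot 0 = 0$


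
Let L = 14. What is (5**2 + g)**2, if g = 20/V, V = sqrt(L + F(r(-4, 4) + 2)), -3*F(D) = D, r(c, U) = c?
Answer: 7175/11 + 500*sqrt(33)/11 ≈ 913.39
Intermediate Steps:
F(D) = -D/3
V = 2*sqrt(33)/3 (V = sqrt(14 - (-4 + 2)/3) = sqrt(14 - 1/3*(-2)) = sqrt(14 + 2/3) = sqrt(44/3) = 2*sqrt(33)/3 ≈ 3.8297)
g = 10*sqrt(33)/11 (g = 20/((2*sqrt(33)/3)) = 20*(sqrt(33)/22) = 10*sqrt(33)/11 ≈ 5.2223)
(5**2 + g)**2 = (5**2 + 10*sqrt(33)/11)**2 = (25 + 10*sqrt(33)/11)**2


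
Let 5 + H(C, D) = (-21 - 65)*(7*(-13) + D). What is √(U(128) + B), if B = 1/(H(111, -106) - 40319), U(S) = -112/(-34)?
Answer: 25*√92527770/132498 ≈ 1.8150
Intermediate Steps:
H(C, D) = 7821 - 86*D (H(C, D) = -5 + (-21 - 65)*(7*(-13) + D) = -5 - 86*(-91 + D) = -5 + (7826 - 86*D) = 7821 - 86*D)
U(S) = 56/17 (U(S) = -112*(-1/34) = 56/17)
B = -1/23382 (B = 1/((7821 - 86*(-106)) - 40319) = 1/((7821 + 9116) - 40319) = 1/(16937 - 40319) = 1/(-23382) = -1/23382 ≈ -4.2768e-5)
√(U(128) + B) = √(56/17 - 1/23382) = √(1309375/397494) = 25*√92527770/132498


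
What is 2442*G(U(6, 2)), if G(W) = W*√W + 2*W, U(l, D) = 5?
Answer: 24420 + 12210*√5 ≈ 51722.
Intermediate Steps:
G(W) = W^(3/2) + 2*W
2442*G(U(6, 2)) = 2442*(5^(3/2) + 2*5) = 2442*(5*√5 + 10) = 2442*(10 + 5*√5) = 24420 + 12210*√5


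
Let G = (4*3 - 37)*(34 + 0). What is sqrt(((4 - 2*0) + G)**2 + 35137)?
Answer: sqrt(750853) ≈ 866.52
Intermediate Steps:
G = -850 (G = (12 - 37)*34 = -25*34 = -850)
sqrt(((4 - 2*0) + G)**2 + 35137) = sqrt(((4 - 2*0) - 850)**2 + 35137) = sqrt(((4 + 0) - 850)**2 + 35137) = sqrt((4 - 850)**2 + 35137) = sqrt((-846)**2 + 35137) = sqrt(715716 + 35137) = sqrt(750853)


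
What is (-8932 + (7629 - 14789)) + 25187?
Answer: 9095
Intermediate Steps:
(-8932 + (7629 - 14789)) + 25187 = (-8932 - 7160) + 25187 = -16092 + 25187 = 9095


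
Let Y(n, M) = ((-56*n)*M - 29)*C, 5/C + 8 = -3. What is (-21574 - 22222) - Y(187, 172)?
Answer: -9487821/11 ≈ -8.6253e+5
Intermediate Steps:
C = -5/11 (C = 5/(-8 - 3) = 5/(-11) = 5*(-1/11) = -5/11 ≈ -0.45455)
Y(n, M) = 145/11 + 280*M*n/11 (Y(n, M) = ((-56*n)*M - 29)*(-5/11) = (-56*M*n - 29)*(-5/11) = (-29 - 56*M*n)*(-5/11) = 145/11 + 280*M*n/11)
(-21574 - 22222) - Y(187, 172) = (-21574 - 22222) - (145/11 + (280/11)*172*187) = -43796 - (145/11 + 818720) = -43796 - 1*9006065/11 = -43796 - 9006065/11 = -9487821/11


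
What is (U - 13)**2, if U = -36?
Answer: 2401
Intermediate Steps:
(U - 13)**2 = (-36 - 13)**2 = (-49)**2 = 2401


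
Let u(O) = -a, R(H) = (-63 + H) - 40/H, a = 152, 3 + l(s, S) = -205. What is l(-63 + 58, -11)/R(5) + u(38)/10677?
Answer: 368464/117447 ≈ 3.1373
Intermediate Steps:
l(s, S) = -208 (l(s, S) = -3 - 205 = -208)
R(H) = -63 + H - 40/H
u(O) = -152 (u(O) = -1*152 = -152)
l(-63 + 58, -11)/R(5) + u(38)/10677 = -208/(-63 + 5 - 40/5) - 152/10677 = -208/(-63 + 5 - 40*1/5) - 152*1/10677 = -208/(-63 + 5 - 8) - 152/10677 = -208/(-66) - 152/10677 = -208*(-1/66) - 152/10677 = 104/33 - 152/10677 = 368464/117447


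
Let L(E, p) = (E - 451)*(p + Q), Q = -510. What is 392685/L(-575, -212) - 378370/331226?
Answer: -25036403305/40893824412 ≈ -0.61223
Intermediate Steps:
L(E, p) = (-510 + p)*(-451 + E) (L(E, p) = (E - 451)*(p - 510) = (-451 + E)*(-510 + p) = (-510 + p)*(-451 + E))
392685/L(-575, -212) - 378370/331226 = 392685/(230010 - 510*(-575) - 451*(-212) - 575*(-212)) - 378370/331226 = 392685/(230010 + 293250 + 95612 + 121900) - 378370*1/331226 = 392685/740772 - 189185/165613 = 392685*(1/740772) - 189185/165613 = 130895/246924 - 189185/165613 = -25036403305/40893824412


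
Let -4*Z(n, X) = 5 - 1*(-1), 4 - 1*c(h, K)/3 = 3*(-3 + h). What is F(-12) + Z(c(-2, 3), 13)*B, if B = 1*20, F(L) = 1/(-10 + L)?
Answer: -661/22 ≈ -30.045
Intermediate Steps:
c(h, K) = 39 - 9*h (c(h, K) = 12 - 9*(-3 + h) = 12 - 3*(-9 + 3*h) = 12 + (27 - 9*h) = 39 - 9*h)
Z(n, X) = -3/2 (Z(n, X) = -(5 - 1*(-1))/4 = -(5 + 1)/4 = -1/4*6 = -3/2)
B = 20
F(-12) + Z(c(-2, 3), 13)*B = 1/(-10 - 12) - 3/2*20 = 1/(-22) - 30 = -1/22 - 30 = -661/22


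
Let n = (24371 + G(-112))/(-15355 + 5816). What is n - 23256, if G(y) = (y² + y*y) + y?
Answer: -221888331/9539 ≈ -23261.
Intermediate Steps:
G(y) = y + 2*y² (G(y) = (y² + y²) + y = 2*y² + y = y + 2*y²)
n = -49347/9539 (n = (24371 - 112*(1 + 2*(-112)))/(-15355 + 5816) = (24371 - 112*(1 - 224))/(-9539) = (24371 - 112*(-223))*(-1/9539) = (24371 + 24976)*(-1/9539) = 49347*(-1/9539) = -49347/9539 ≈ -5.1732)
n - 23256 = -49347/9539 - 23256 = -221888331/9539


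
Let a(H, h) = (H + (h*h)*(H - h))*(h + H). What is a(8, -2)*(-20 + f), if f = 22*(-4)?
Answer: -31104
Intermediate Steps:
f = -88
a(H, h) = (H + h)*(H + h**2*(H - h)) (a(H, h) = (H + h**2*(H - h))*(H + h) = (H + h)*(H + h**2*(H - h)))
a(8, -2)*(-20 + f) = (8**2 - 1*(-2)**4 + 8*(-2) + 8**2*(-2)**2)*(-20 - 88) = (64 - 1*16 - 16 + 64*4)*(-108) = (64 - 16 - 16 + 256)*(-108) = 288*(-108) = -31104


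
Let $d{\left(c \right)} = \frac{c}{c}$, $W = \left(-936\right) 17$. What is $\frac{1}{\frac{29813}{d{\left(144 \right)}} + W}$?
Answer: $\frac{1}{13901} \approx 7.1937 \cdot 10^{-5}$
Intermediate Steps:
$W = -15912$
$d{\left(c \right)} = 1$
$\frac{1}{\frac{29813}{d{\left(144 \right)}} + W} = \frac{1}{\frac{29813}{1} - 15912} = \frac{1}{29813 \cdot 1 - 15912} = \frac{1}{29813 - 15912} = \frac{1}{13901}$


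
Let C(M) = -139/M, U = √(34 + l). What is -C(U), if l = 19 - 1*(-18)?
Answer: 139*√71/71 ≈ 16.496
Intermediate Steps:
l = 37 (l = 19 + 18 = 37)
U = √71 (U = √(34 + 37) = √71 ≈ 8.4261)
-C(U) = -(-139)/(√71) = -(-139)*√71/71 = 139*√71/71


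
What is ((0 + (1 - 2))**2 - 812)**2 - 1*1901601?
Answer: -1243880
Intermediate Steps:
((0 + (1 - 2))**2 - 812)**2 - 1*1901601 = ((0 - 1)**2 - 812)**2 - 1901601 = ((-1)**2 - 812)**2 - 1901601 = (1 - 812)**2 - 1901601 = (-811)**2 - 1901601 = 657721 - 1901601 = -1243880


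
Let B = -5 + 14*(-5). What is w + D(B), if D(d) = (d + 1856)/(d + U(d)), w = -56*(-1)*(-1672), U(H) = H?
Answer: -14046581/150 ≈ -93644.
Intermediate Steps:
w = -93632 (w = 56*(-1672) = -93632)
B = -75 (B = -5 - 70 = -75)
D(d) = (1856 + d)/(2*d) (D(d) = (d + 1856)/(d + d) = (1856 + d)/((2*d)) = (1856 + d)*(1/(2*d)) = (1856 + d)/(2*d))
w + D(B) = -93632 + (½)*(1856 - 75)/(-75) = -93632 + (½)*(-1/75)*1781 = -93632 - 1781/150 = -14046581/150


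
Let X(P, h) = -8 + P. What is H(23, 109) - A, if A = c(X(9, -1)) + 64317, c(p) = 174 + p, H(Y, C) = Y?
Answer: -64469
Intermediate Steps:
A = 64492 (A = (174 + (-8 + 9)) + 64317 = (174 + 1) + 64317 = 175 + 64317 = 64492)
H(23, 109) - A = 23 - 1*64492 = 23 - 64492 = -64469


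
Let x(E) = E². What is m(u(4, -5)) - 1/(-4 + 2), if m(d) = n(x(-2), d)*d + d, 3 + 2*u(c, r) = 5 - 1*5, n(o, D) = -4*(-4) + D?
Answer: -91/4 ≈ -22.750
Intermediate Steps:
n(o, D) = 16 + D
u(c, r) = -3/2 (u(c, r) = -3/2 + (5 - 1*5)/2 = -3/2 + (5 - 5)/2 = -3/2 + (½)*0 = -3/2 + 0 = -3/2)
m(d) = d + d*(16 + d) (m(d) = (16 + d)*d + d = d*(16 + d) + d = d + d*(16 + d))
m(u(4, -5)) - 1/(-4 + 2) = -3*(17 - 3/2)/2 - 1/(-4 + 2) = -3/2*31/2 - 1/(-2) = -93/4 - ½*(-1) = -93/4 + ½ = -91/4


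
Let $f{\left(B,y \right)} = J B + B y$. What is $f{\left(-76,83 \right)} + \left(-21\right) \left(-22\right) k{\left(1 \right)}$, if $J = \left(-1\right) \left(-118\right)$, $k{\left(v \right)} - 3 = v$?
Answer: $-13428$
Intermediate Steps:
$k{\left(v \right)} = 3 + v$
$J = 118$
$f{\left(B,y \right)} = 118 B + B y$
$f{\left(-76,83 \right)} + \left(-21\right) \left(-22\right) k{\left(1 \right)} = - 76 \left(118 + 83\right) + \left(-21\right) \left(-22\right) \left(3 + 1\right) = \left(-76\right) 201 + 462 \cdot 4 = -15276 + 1848 = -13428$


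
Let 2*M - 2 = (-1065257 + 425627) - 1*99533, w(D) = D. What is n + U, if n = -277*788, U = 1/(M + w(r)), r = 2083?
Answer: -160431768622/734995 ≈ -2.1828e+5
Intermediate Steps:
M = -739161/2 (M = 1 + ((-1065257 + 425627) - 1*99533)/2 = 1 + (-639630 - 99533)/2 = 1 + (½)*(-739163) = 1 - 739163/2 = -739161/2 ≈ -3.6958e+5)
U = -2/734995 (U = 1/(-739161/2 + 2083) = 1/(-734995/2) = -2/734995 ≈ -2.7211e-6)
n = -218276
n + U = -218276 - 2/734995 = -160431768622/734995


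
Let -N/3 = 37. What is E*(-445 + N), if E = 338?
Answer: -187928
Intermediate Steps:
N = -111 (N = -3*37 = -111)
E*(-445 + N) = 338*(-445 - 111) = 338*(-556) = -187928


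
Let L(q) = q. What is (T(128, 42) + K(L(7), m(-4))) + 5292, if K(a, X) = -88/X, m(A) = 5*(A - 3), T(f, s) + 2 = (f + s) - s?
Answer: 189718/35 ≈ 5420.5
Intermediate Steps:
T(f, s) = -2 + f (T(f, s) = -2 + ((f + s) - s) = -2 + f)
m(A) = -15 + 5*A (m(A) = 5*(-3 + A) = -15 + 5*A)
(T(128, 42) + K(L(7), m(-4))) + 5292 = ((-2 + 128) - 88/(-15 + 5*(-4))) + 5292 = (126 - 88/(-15 - 20)) + 5292 = (126 - 88/(-35)) + 5292 = (126 - 88*(-1/35)) + 5292 = (126 + 88/35) + 5292 = 4498/35 + 5292 = 189718/35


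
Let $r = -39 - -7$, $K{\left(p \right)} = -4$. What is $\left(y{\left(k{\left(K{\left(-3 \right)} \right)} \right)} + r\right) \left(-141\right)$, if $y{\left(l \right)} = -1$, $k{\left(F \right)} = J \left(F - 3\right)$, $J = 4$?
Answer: $4653$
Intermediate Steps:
$k{\left(F \right)} = -12 + 4 F$ ($k{\left(F \right)} = 4 \left(F - 3\right) = 4 \left(-3 + F\right) = -12 + 4 F$)
$r = -32$ ($r = -39 + 7 = -32$)
$\left(y{\left(k{\left(K{\left(-3 \right)} \right)} \right)} + r\right) \left(-141\right) = \left(-1 - 32\right) \left(-141\right) = \left(-33\right) \left(-141\right) = 4653$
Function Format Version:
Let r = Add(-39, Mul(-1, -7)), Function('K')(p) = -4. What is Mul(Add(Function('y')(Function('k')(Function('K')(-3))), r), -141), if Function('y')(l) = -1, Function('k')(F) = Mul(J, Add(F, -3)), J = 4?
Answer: 4653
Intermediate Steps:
Function('k')(F) = Add(-12, Mul(4, F)) (Function('k')(F) = Mul(4, Add(F, -3)) = Mul(4, Add(-3, F)) = Add(-12, Mul(4, F)))
r = -32 (r = Add(-39, 7) = -32)
Mul(Add(Function('y')(Function('k')(Function('K')(-3))), r), -141) = Mul(Add(-1, -32), -141) = Mul(-33, -141) = 4653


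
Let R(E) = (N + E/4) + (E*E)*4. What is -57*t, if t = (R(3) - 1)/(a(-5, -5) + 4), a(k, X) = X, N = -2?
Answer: 7695/4 ≈ 1923.8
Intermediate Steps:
R(E) = -2 + 4*E**2 + E/4 (R(E) = (-2 + E/4) + (E*E)*4 = (-2 + E*(1/4)) + E**2*4 = (-2 + E/4) + 4*E**2 = -2 + 4*E**2 + E/4)
t = -135/4 (t = ((-2 + 4*3**2 + (1/4)*3) - 1)/(-5 + 4) = ((-2 + 4*9 + 3/4) - 1)/(-1) = ((-2 + 36 + 3/4) - 1)*(-1) = (139/4 - 1)*(-1) = (135/4)*(-1) = -135/4 ≈ -33.750)
-57*t = -57*(-135/4) = 7695/4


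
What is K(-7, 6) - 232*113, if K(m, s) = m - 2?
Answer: -26225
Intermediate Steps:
K(m, s) = -2 + m
K(-7, 6) - 232*113 = (-2 - 7) - 232*113 = -9 - 26216 = -26225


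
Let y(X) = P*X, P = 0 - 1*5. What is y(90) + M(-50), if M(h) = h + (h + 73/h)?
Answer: -27573/50 ≈ -551.46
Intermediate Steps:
P = -5 (P = 0 - 5 = -5)
y(X) = -5*X
M(h) = 2*h + 73/h
y(90) + M(-50) = -5*90 + (2*(-50) + 73/(-50)) = -450 + (-100 + 73*(-1/50)) = -450 + (-100 - 73/50) = -450 - 5073/50 = -27573/50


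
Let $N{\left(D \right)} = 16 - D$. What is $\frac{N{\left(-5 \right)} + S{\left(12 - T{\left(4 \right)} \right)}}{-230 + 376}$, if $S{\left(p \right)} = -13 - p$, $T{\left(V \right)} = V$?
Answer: $0$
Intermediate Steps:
$\frac{N{\left(-5 \right)} + S{\left(12 - T{\left(4 \right)} \right)}}{-230 + 376} = \frac{\left(16 - -5\right) - \left(25 - 4\right)}{-230 + 376} = \frac{\left(16 + 5\right) - 21}{146} = \left(21 - 21\right) \frac{1}{146} = 0 \cdot \frac{1}{146} = 0$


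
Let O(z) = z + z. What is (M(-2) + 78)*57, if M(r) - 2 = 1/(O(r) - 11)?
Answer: 22781/5 ≈ 4556.2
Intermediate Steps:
O(z) = 2*z
M(r) = 2 + 1/(-11 + 2*r) (M(r) = 2 + 1/(2*r - 11) = 2 + 1/(-11 + 2*r))
(M(-2) + 78)*57 = ((-21 + 4*(-2))/(-11 + 2*(-2)) + 78)*57 = ((-21 - 8)/(-11 - 4) + 78)*57 = (-29/(-15) + 78)*57 = (-1/15*(-29) + 78)*57 = (29/15 + 78)*57 = (1199/15)*57 = 22781/5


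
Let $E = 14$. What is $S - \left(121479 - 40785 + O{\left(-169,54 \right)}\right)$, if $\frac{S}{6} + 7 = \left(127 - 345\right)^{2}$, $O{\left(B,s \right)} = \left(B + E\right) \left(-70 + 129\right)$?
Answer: $213553$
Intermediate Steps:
$O{\left(B,s \right)} = 826 + 59 B$ ($O{\left(B,s \right)} = \left(B + 14\right) \left(-70 + 129\right) = \left(14 + B\right) 59 = 826 + 59 B$)
$S = 285102$ ($S = -42 + 6 \left(127 - 345\right)^{2} = -42 + 6 \left(-218\right)^{2} = -42 + 6 \cdot 47524 = -42 + 285144 = 285102$)
$S - \left(121479 - 40785 + O{\left(-169,54 \right)}\right) = 285102 - \left(122305 - 40785 - 9971\right) = 285102 - 71549 = 213553$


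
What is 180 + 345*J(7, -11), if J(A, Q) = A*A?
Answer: 17085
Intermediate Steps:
J(A, Q) = A²
180 + 345*J(7, -11) = 180 + 345*7² = 180 + 345*49 = 180 + 16905 = 17085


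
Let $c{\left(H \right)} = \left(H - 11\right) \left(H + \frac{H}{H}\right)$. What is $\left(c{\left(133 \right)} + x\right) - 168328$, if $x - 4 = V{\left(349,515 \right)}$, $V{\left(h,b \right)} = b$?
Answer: $-151461$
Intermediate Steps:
$c{\left(H \right)} = \left(1 + H\right) \left(-11 + H\right)$ ($c{\left(H \right)} = \left(-11 + H\right) \left(H + 1\right) = \left(-11 + H\right) \left(1 + H\right) = \left(1 + H\right) \left(-11 + H\right)$)
$x = 519$ ($x = 4 + 515 = 519$)
$\left(c{\left(133 \right)} + x\right) - 168328 = \left(\left(-11 + 133^{2} - 1330\right) + 519\right) - 168328 = \left(\left(-11 + 17689 - 1330\right) + 519\right) - 168328 = \left(16348 + 519\right) - 168328 = 16867 - 168328 = -151461$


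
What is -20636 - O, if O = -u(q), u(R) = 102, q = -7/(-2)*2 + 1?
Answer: -20534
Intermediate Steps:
q = 8 (q = -7*(-1/2)*2 + 1 = (7/2)*2 + 1 = 7 + 1 = 8)
O = -102 (O = -1*102 = -102)
-20636 - O = -20636 - 1*(-102) = -20636 + 102 = -20534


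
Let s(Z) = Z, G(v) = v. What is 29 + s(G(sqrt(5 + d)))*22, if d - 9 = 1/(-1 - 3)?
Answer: 29 + 11*sqrt(55) ≈ 110.58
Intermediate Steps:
d = 35/4 (d = 9 + 1/(-1 - 3) = 9 + 1/(-4) = 9 - 1/4 = 35/4 ≈ 8.7500)
29 + s(G(sqrt(5 + d)))*22 = 29 + sqrt(5 + 35/4)*22 = 29 + sqrt(55/4)*22 = 29 + (sqrt(55)/2)*22 = 29 + 11*sqrt(55)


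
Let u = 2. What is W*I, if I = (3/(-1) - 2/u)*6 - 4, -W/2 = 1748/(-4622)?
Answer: -48944/2311 ≈ -21.179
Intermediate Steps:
W = 1748/2311 (W = -3496/(-4622) = -3496*(-1)/4622 = -2*(-874/2311) = 1748/2311 ≈ 0.75638)
I = -28 (I = (3/(-1) - 2/2)*6 - 4 = (3*(-1) - 2*1/2)*6 - 4 = (-3 - 1)*6 - 4 = -4*6 - 4 = -24 - 4 = -28)
W*I = (1748/2311)*(-28) = -48944/2311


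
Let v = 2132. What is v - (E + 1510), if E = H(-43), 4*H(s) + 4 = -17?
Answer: 2509/4 ≈ 627.25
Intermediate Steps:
H(s) = -21/4 (H(s) = -1 + (¼)*(-17) = -1 - 17/4 = -21/4)
E = -21/4 ≈ -5.2500
v - (E + 1510) = 2132 - (-21/4 + 1510) = 2132 - 1*6019/4 = 2132 - 6019/4 = 2509/4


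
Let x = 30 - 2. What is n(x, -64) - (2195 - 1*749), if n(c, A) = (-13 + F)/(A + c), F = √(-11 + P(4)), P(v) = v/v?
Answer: -52043/36 - I*√10/36 ≈ -1445.6 - 0.087841*I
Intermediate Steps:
x = 28
P(v) = 1
F = I*√10 (F = √(-11 + 1) = √(-10) = I*√10 ≈ 3.1623*I)
n(c, A) = (-13 + I*√10)/(A + c)
n(x, -64) - (2195 - 1*749) = (-13 + I*√10)/(-64 + 28) - (2195 - 1*749) = (-13 + I*√10)/(-36) - (2195 - 749) = -(-13 + I*√10)/36 - 1*1446 = (13/36 - I*√10/36) - 1446 = -52043/36 - I*√10/36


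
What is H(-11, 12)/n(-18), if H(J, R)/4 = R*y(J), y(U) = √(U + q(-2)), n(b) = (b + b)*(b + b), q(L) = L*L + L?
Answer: I/9 ≈ 0.11111*I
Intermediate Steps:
q(L) = L + L² (q(L) = L² + L = L + L²)
n(b) = 4*b² (n(b) = (2*b)*(2*b) = 4*b²)
y(U) = √(2 + U) (y(U) = √(U - 2*(1 - 2)) = √(U - 2*(-1)) = √(U + 2) = √(2 + U))
H(J, R) = 4*R*√(2 + J) (H(J, R) = 4*(R*√(2 + J)) = 4*R*√(2 + J))
H(-11, 12)/n(-18) = (4*12*√(2 - 11))/((4*(-18)²)) = (4*12*√(-9))/((4*324)) = (4*12*(3*I))/1296 = (144*I)*(1/1296) = I/9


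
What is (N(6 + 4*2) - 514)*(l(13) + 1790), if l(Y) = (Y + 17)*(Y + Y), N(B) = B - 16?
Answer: -1326120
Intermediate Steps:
N(B) = -16 + B
l(Y) = 2*Y*(17 + Y) (l(Y) = (17 + Y)*(2*Y) = 2*Y*(17 + Y))
(N(6 + 4*2) - 514)*(l(13) + 1790) = ((-16 + (6 + 4*2)) - 514)*(2*13*(17 + 13) + 1790) = ((-16 + (6 + 8)) - 514)*(2*13*30 + 1790) = ((-16 + 14) - 514)*(780 + 1790) = (-2 - 514)*2570 = -516*2570 = -1326120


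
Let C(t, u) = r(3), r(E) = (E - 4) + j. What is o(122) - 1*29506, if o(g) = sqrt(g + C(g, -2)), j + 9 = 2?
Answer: -29506 + sqrt(114) ≈ -29495.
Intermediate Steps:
j = -7 (j = -9 + 2 = -7)
r(E) = -11 + E (r(E) = (E - 4) - 7 = (-4 + E) - 7 = -11 + E)
C(t, u) = -8 (C(t, u) = -11 + 3 = -8)
o(g) = sqrt(-8 + g) (o(g) = sqrt(g - 8) = sqrt(-8 + g))
o(122) - 1*29506 = sqrt(-8 + 122) - 1*29506 = sqrt(114) - 29506 = -29506 + sqrt(114)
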